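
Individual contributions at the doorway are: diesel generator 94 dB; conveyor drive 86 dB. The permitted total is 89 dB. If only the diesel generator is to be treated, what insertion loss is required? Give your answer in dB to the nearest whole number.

8 dB

The untreated sources together contribute 10^(86/10) = 3.981e+08, i.e. 86.00 dB.
The limit corresponds to 10^(89/10) = 7.943e+08; subtracting the fixed part leaves 3.962e+08 for the diesel generator, i.e. 85.98 dB.
So the diesel generator must be reduced from 94 to 85.98 dB: IL = 8.02 dB.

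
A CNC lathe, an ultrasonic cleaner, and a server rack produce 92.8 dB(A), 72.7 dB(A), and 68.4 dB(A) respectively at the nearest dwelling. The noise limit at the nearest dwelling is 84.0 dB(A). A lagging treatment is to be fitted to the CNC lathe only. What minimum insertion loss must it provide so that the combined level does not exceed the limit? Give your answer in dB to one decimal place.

9.3 dB

Everything except the CNC lathe sums to 10^(72.7/10) + 10^(68.4/10) = 2.554e+07 in linear terms, 74.07 dB(A).
To meet 84.0 dB(A) overall, the treated CNC lathe may contribute at most 10^(84.0/10) − 2.554e+07 = 2.256e+08, i.e. 83.53 dB(A).
So the CNC lathe must be reduced from 92.8 to 83.53 dB(A): IL = 9.27 dB.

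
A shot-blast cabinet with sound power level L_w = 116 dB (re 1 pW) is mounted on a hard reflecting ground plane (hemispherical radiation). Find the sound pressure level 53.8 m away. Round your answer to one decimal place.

The power spreads over a hemisphere of area 2π·r², so L_p = L_w − 10·log₁₀(2π·r²).
2π·r² = 1.819e+04 m², 10·log₁₀ of that is 42.597 dB.
L_p = 116 − 42.597 = 73.40 dB.

73.4 dB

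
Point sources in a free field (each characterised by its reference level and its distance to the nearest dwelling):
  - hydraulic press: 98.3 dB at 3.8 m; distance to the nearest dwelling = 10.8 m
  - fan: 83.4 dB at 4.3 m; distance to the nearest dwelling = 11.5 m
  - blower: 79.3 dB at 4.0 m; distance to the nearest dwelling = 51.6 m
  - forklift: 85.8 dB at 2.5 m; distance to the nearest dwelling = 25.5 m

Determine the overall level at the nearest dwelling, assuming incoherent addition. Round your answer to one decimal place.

89.4 dB

Apply inverse-square spreading to bring every level to the receiver, then sum 10^(L/10).
hydraulic press: 98.3 − 20·log₁₀(10.8/3.8) = 98.3 − 9.07 = 89.23 dB.
fan: 83.4 − 20·log₁₀(11.5/4.3) = 83.4 − 8.54 = 74.86 dB.
blower: 79.3 − 20·log₁₀(51.6/4.0) = 79.3 − 22.21 = 57.09 dB.
forklift: 85.8 − 20·log₁₀(25.5/2.5) = 85.8 − 20.17 = 65.63 dB.
Σ 10^(L/10) = 8.717e+08 → L_total = 10·log₁₀(8.717e+08) = 89.40 dB.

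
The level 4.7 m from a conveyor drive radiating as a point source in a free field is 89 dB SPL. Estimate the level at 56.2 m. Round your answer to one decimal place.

67.4 dB SPL

Point-source attenuation: ΔL = 20·log₁₀(r₂/r₁) = 20·log₁₀(56.2/4.7) = 21.553 dB.
L₂ = 89 − 20·log₁₀(56.2/4.7) = 89 − 21.553 = 67.45 dB SPL.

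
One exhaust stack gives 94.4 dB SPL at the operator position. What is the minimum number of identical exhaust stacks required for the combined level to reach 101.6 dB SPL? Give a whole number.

N identical sources give L₁ + 10·log₁₀ N, so require 10·log₁₀ N ≥ 101.6 − 94.4 = 7.2 dB.
N ≥ 10^(7.2/10) = 5.248, so N = 6.

6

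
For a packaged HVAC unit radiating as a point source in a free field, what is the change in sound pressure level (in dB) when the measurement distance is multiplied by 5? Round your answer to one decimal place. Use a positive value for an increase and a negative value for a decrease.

-14.0 dB

With spherical spreading the level changes by −20·log₁₀(r₂/r₁).
ΔL = −20·log₁₀(5) = -13.98 dB.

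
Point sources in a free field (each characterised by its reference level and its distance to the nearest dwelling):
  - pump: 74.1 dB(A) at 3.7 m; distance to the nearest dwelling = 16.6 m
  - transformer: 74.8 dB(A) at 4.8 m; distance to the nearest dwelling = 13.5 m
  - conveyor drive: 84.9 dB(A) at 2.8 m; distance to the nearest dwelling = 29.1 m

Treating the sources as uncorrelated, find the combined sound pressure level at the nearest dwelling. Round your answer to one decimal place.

First find each source's level at the receiver (point-source: −20·log₁₀(r/r_ref)), then combine on an intensity basis.
pump: 74.1 − 20·log₁₀(16.6/3.7) = 74.1 − 13.04 = 61.06 dB(A).
transformer: 74.8 − 20·log₁₀(13.5/4.8) = 74.8 − 8.98 = 65.82 dB(A).
conveyor drive: 84.9 − 20·log₁₀(29.1/2.8) = 84.9 − 20.33 = 64.57 dB(A).
Σ 10^(L/10) = 7.956e+06 → L_total = 10·log₁₀(7.956e+06) = 69.01 dB(A).

69.0 dB(A)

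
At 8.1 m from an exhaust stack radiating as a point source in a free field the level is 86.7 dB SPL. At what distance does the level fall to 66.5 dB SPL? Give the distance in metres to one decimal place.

For a point source L₁ − L₂ = 20·log₁₀(r₂/r₁), so r₂ = r₁·10^((L₁−L₂)/20).
r₂ = 8.1·10^((86.7−66.5)/20) = 8.1·10^(20.2/20) = 82.89 m.

82.9 m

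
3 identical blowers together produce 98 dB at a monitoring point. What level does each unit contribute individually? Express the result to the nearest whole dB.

93 dB

Dividing the total intensity by 3 lowers the level by 10·log₁₀ 3 = 4.771 dB: L₁ = 98 − 4.771.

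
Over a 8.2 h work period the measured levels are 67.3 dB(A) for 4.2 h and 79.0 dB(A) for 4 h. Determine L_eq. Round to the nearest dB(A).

76 dB(A)

The energy average is taken in the linear domain: L_eq = 10·log₁₀[(Σ tᵢ·10^(Lᵢ/10))/T], T = 8.2 h.
Σ tᵢ·10^(Lᵢ/10) = 4.2·10^(67.3/10) + 4·10^(79.0/10) = 3.403e+08.
L_eq = 10·log₁₀(3.403e+08/8.2) = 76.18 dB(A).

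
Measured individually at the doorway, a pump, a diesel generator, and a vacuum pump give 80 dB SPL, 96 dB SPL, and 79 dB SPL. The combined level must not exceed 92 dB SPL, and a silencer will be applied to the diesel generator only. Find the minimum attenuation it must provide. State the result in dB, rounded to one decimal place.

4.5 dB

The untreated sources together contribute 10^(80/10) + 10^(79/10) = 1.794e+08, i.e. 82.54 dB SPL.
The limit corresponds to 10^(92/10) = 1.585e+09; subtracting the fixed part leaves 1.405e+09 for the diesel generator, i.e. 91.48 dB SPL.
So the diesel generator must be reduced from 96 to 91.48 dB SPL: IL = 4.52 dB.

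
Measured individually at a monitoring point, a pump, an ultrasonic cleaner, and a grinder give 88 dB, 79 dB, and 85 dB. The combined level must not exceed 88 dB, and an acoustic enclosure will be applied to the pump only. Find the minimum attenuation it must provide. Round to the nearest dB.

Fixed contribution from the other sources: Σ 10^(L/10) = 10^(79/10) + 10^(85/10) = 3.957e+08 (85.97 dB).
To meet 88 dB overall, the treated pump may contribute at most 10^(88/10) − 3.957e+08 = 2.353e+08, i.e. 83.72 dB.
So the pump must be reduced from 88 to 83.72 dB: IL = 4.28 dB.

4 dB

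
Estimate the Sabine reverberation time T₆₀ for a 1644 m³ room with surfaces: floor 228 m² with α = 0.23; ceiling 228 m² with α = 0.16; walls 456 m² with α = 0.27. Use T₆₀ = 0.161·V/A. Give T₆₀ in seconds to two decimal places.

A = Σ Sᵢαᵢ = 228·0.23 + 228·0.16 + 456·0.27 = 212.04 m².
T₆₀ = 0.161 × 1644 / 212.04 = 1.248 s.

1.25 s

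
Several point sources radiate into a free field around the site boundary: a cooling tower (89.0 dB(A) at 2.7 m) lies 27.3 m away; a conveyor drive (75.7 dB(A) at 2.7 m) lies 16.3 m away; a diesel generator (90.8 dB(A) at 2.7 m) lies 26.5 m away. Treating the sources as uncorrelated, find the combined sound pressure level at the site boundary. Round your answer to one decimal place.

Propagate each source to the receiver with L = L_ref − 20·log₁₀(r/r_ref), then add intensities.
cooling tower: 89.0 − 20·log₁₀(27.3/2.7) = 89.0 − 20.10 = 68.90 dB(A).
conveyor drive: 75.7 − 20·log₁₀(16.3/2.7) = 75.7 − 15.62 = 60.08 dB(A).
diesel generator: 90.8 − 20·log₁₀(26.5/2.7) = 90.8 − 19.84 = 70.96 dB(A).
Σ 10^(L/10) = 2.127e+07 → L_total = 10·log₁₀(2.127e+07) = 73.28 dB(A).

73.3 dB(A)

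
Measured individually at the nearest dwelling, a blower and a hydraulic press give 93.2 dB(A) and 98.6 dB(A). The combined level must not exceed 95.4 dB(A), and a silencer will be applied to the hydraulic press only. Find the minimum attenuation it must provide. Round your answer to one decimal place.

7.2 dB

The untreated sources together contribute 10^(93.2/10) = 2.089e+09, i.e. 93.20 dB(A).
The limit corresponds to 10^(95.4/10) = 3.467e+09; subtracting the fixed part leaves 1.378e+09 for the hydraulic press, i.e. 91.39 dB(A).
So the hydraulic press must be reduced from 98.6 to 91.39 dB(A): IL = 7.21 dB.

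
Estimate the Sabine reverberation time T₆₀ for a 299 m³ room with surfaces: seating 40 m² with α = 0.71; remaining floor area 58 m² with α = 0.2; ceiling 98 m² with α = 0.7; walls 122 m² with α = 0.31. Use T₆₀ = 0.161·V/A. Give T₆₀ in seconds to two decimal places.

0.33 s

A = Σ Sᵢαᵢ = 40·0.71 + 58·0.2 + 98·0.7 + 122·0.31 = 146.42 m².
T₆₀ = 0.161·V/A = 0.161·299/146.42 = 0.329 s.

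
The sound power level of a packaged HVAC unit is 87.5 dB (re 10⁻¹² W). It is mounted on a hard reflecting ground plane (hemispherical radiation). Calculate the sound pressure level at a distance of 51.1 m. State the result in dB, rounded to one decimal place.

45.3 dB

L_p = L_w − 10·log₁₀(2π·r²) with r = 51.1 m.
2π·r² = 1.641e+04 m², 10·log₁₀ of that is 42.150 dB.
L_p = 87.5 − 42.150 = 45.35 dB.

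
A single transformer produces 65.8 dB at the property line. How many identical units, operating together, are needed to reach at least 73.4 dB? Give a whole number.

6

N identical sources give L₁ + 10·log₁₀ N, so require 10·log₁₀ N ≥ 73.4 − 65.8 = 7.6 dB.
N ≥ 10^(7.6/10) = 5.754, so N = 6.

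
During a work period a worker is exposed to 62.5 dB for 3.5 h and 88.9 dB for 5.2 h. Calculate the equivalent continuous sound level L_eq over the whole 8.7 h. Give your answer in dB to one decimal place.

The energy average is taken in the linear domain: L_eq = 10·log₁₀[(Σ tᵢ·10^(Lᵢ/10))/T], T = 8.7 h.
Σ tᵢ·10^(Lᵢ/10) = 3.5·10^(62.5/10) + 5.2·10^(88.9/10) = 4.043e+09.
L_eq = 10·log₁₀(4.043e+09/8.7) = 86.67 dB.

86.7 dB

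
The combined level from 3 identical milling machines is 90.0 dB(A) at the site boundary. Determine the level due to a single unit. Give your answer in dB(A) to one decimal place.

For N identical incoherent sources L_total = L₁ + 10·log₁₀ N, so L₁ = 90.0 − 10·log₁₀(3) = 90.0 − 4.771.

85.2 dB(A)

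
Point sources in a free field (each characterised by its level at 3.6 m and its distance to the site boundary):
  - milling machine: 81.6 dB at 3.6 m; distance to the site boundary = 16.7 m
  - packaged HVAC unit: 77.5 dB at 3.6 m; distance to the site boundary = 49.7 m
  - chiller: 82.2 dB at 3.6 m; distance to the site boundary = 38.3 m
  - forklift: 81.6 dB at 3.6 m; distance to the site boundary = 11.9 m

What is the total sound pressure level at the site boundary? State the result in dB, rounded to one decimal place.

Propagate each source to the receiver with L = L_ref − 20·log₁₀(r/r_ref), then add intensities.
milling machine: 81.6 − 20·log₁₀(16.7/3.6) = 81.6 − 13.33 = 68.27 dB.
packaged HVAC unit: 77.5 − 20·log₁₀(49.7/3.6) = 77.5 − 22.80 = 54.70 dB.
chiller: 82.2 − 20·log₁₀(38.3/3.6) = 82.2 − 20.54 = 61.66 dB.
forklift: 81.6 − 20·log₁₀(11.9/3.6) = 81.6 − 10.38 = 71.22 dB.
Σ 10^(L/10) = 2.171e+07 → L_total = 10·log₁₀(2.171e+07) = 73.37 dB.

73.4 dB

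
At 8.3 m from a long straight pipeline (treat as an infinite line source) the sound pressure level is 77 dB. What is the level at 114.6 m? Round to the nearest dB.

Line-source attenuation: ΔL = 10·log₁₀(r₂/r₁) = 10·log₁₀(114.6/8.3) = 11.401 dB.
L₂ = 77 − 10·log₁₀(114.6/8.3) = 77 − 11.401 = 65.60 dB.

66 dB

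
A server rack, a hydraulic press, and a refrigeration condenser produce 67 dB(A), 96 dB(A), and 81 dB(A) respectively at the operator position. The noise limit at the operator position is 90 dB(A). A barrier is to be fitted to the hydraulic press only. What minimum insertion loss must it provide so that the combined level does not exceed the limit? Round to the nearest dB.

The untreated sources together contribute 10^(67/10) + 10^(81/10) = 1.309e+08, i.e. 81.17 dB(A).
To meet 90 dB(A) overall, the treated hydraulic press may contribute at most 10^(90/10) − 1.309e+08 = 8.691e+08, i.e. 89.39 dB(A).
Required insertion loss = 96 − 89.39 = 6.61 dB.

7 dB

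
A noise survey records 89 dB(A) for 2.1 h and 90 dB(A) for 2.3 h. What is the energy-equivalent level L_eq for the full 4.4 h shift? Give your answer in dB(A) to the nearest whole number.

90 dB(A)

The energy average is taken in the linear domain: L_eq = 10·log₁₀[(Σ tᵢ·10^(Lᵢ/10))/T], T = 4.4 h.
Σ tᵢ·10^(Lᵢ/10) = 2.1·10^(89/10) + 2.3·10^(90/10) = 3.968e+09.
L_eq = 10·log₁₀(3.968e+09/4.4) = 89.55 dB(A).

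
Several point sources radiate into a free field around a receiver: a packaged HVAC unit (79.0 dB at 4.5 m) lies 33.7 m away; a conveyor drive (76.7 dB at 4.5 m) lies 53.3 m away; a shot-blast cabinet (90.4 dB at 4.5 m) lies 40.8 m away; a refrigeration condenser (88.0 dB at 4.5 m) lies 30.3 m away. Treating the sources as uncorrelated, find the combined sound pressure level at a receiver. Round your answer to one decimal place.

First find each source's level at the receiver (point-source: −20·log₁₀(r/r_ref)), then combine on an intensity basis.
packaged HVAC unit: 79.0 − 20·log₁₀(33.7/4.5) = 79.0 − 17.49 = 61.51 dB.
conveyor drive: 76.7 − 20·log₁₀(53.3/4.5) = 76.7 − 21.47 = 55.23 dB.
shot-blast cabinet: 90.4 − 20·log₁₀(40.8/4.5) = 90.4 − 19.15 = 71.25 dB.
refrigeration condenser: 88.0 − 20·log₁₀(30.3/4.5) = 88.0 − 16.56 = 71.44 dB.
Σ 10^(L/10) = 2.900e+07 → L_total = 10·log₁₀(2.900e+07) = 74.62 dB.

74.6 dB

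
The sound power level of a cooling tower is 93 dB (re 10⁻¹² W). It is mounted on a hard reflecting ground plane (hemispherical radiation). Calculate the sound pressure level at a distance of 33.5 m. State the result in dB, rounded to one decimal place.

L_p = L_w − 10·log₁₀(2π·r²) with r = 33.5 m.
2π·r² = 7051 m², 10·log₁₀ of that is 38.483 dB.
L_p = 93 − 38.483 = 54.52 dB.

54.5 dB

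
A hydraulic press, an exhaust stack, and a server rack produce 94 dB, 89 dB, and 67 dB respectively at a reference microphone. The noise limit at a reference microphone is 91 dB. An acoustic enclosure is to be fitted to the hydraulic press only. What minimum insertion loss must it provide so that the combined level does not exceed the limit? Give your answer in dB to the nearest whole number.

Everything except the hydraulic press sums to 10^(89/10) + 10^(67/10) = 7.993e+08 in linear terms, 89.03 dB.
To meet 91 dB overall, the treated hydraulic press may contribute at most 10^(91/10) − 7.993e+08 = 4.596e+08, i.e. 86.62 dB.
So the hydraulic press must be reduced from 94 to 86.62 dB: IL = 7.38 dB.

7 dB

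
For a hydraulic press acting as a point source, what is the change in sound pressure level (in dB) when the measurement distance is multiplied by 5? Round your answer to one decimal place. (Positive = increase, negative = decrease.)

Point-source spreading: ΔL = −20·log₁₀(r₂/r₁).
ΔL = −20·log₁₀(5) = -13.98 dB.

-14.0 dB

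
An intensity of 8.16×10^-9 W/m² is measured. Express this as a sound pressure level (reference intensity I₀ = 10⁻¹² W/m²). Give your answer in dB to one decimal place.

L = 10·log₁₀(I/I₀) = 10·log₁₀(8.16×10^-9/10⁻¹²) = 10·log₁₀(8.16×10^3).
L = 10·(0.9117 + 3) = 39.12 dB.

39.1 dB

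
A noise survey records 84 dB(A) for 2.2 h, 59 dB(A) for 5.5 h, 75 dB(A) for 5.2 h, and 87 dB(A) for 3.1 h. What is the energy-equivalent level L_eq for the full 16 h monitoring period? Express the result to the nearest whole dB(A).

Weight each interval's intensity by its duration and average over T = 16 h:
Σ tᵢ·10^(Lᵢ/10) = 2.2·10^(84/10) + 5.5·10^(59/10) + 5.2·10^(75/10) + 3.1·10^(87/10) = 2.275e+09.
L_eq = 10·log₁₀(2.275e+09/16) = 81.53 dB(A).

82 dB(A)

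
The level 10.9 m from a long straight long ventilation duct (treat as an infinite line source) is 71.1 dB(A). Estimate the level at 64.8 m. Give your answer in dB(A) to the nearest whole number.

Line-source attenuation: ΔL = 10·log₁₀(r₂/r₁) = 10·log₁₀(64.8/10.9) = 7.741 dB.
L₂ = 71.1 − 10·log₁₀(64.8/10.9) = 71.1 − 7.741 = 63.36 dB(A).

63 dB(A)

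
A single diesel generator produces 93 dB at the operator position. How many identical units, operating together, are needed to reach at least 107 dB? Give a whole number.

26

The shortfall is 107 − 93 = 14.0 dB, and N units add 10·log₁₀ N, so need 10·log₁₀ N ≥ 14.0.
N ≥ 10^(14.0/10) = 25.119, so N = 26.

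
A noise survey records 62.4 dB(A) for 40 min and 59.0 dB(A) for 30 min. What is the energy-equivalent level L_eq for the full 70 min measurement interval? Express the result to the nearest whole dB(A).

61 dB(A)

L_eq = 10·log₁₀[(1/T)·Σ tᵢ·10^(Lᵢ/10)] with T = 70 min.
Σ tᵢ·10^(Lᵢ/10) = 40·10^(62.4/10) + 30·10^(59.0/10) = 9.334e+07.
L_eq = 10·log₁₀(9.334e+07/70) = 61.25 dB(A).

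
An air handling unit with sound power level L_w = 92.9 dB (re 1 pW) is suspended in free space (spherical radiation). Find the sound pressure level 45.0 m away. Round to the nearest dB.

Free-field spherical radiation: L_p = L_w − 10·log₁₀(4π·r²), r = 45.0 m.
4π·r² = 2.545e+04 m², 10·log₁₀ of that is 44.056 dB.
L_p = 92.9 − 44.056 = 48.84 dB.

49 dB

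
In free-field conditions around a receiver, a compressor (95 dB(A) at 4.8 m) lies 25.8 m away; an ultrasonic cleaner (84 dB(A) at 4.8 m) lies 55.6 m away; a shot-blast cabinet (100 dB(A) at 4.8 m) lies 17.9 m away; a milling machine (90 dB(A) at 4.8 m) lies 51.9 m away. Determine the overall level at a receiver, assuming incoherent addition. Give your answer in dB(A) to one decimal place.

89.2 dB(A)

Apply inverse-square spreading to bring every level to the receiver, then sum 10^(L/10).
compressor: 95 − 20·log₁₀(25.8/4.8) = 95 − 14.61 = 80.39 dB(A).
ultrasonic cleaner: 84 − 20·log₁₀(55.6/4.8) = 84 − 21.28 = 62.72 dB(A).
shot-blast cabinet: 100 − 20·log₁₀(17.9/4.8) = 100 − 11.43 = 88.57 dB(A).
milling machine: 90 − 20·log₁₀(51.9/4.8) = 90 − 20.68 = 69.32 dB(A).
Σ 10^(L/10) = 8.390e+08 → L_total = 10·log₁₀(8.390e+08) = 89.24 dB(A).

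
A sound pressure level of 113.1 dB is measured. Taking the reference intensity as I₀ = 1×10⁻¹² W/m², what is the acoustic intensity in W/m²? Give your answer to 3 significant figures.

I = I₀·10^(L/10) = 10⁻¹² × 10^(113.1/10) = 10^(-0.690).

0.204 W/m²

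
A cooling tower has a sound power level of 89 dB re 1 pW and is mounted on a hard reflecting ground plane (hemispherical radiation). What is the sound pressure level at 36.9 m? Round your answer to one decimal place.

Free-field hemispherical radiation: L_p = L_w − 10·log₁₀(2π·r²), r = 36.9 m.
2π·r² = 8555 m², 10·log₁₀ of that is 39.322 dB.
L_p = 89 − 39.322 = 49.68 dB.

49.7 dB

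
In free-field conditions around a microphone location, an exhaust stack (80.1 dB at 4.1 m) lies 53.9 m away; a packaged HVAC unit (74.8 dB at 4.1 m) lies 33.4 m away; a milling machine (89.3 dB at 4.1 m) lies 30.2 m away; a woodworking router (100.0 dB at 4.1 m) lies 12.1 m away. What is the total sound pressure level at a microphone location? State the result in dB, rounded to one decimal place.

90.7 dB

Propagate each source to the receiver with L = L_ref − 20·log₁₀(r/r_ref), then add intensities.
exhaust stack: 80.1 − 20·log₁₀(53.9/4.1) = 80.1 − 22.38 = 57.72 dB.
packaged HVAC unit: 74.8 − 20·log₁₀(33.4/4.1) = 74.8 − 18.22 = 56.58 dB.
milling machine: 89.3 − 20·log₁₀(30.2/4.1) = 89.3 − 17.34 = 71.96 dB.
woodworking router: 100.0 − 20·log₁₀(12.1/4.1) = 100.0 − 9.40 = 90.60 dB.
Σ 10^(L/10) = 1.165e+09 → L_total = 10·log₁₀(1.165e+09) = 90.66 dB.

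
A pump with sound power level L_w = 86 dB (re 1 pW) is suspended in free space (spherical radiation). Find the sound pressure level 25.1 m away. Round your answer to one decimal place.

47.0 dB

L_p = L_w − 10·log₁₀(4π·r²) with r = 25.1 m.
4π·r² = 7917 m², 10·log₁₀ of that is 38.986 dB.
L_p = 86 − 38.986 = 47.01 dB.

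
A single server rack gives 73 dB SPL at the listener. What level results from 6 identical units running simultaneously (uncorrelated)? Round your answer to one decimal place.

With 6 equal, uncorrelated contributions the intensity is 6× that of one unit, giving a rise of 10·log₁₀ 6.
L_total = 73 + 10·log₁₀(6) = 73 + 7.782 = 80.78 dB SPL.

80.8 dB SPL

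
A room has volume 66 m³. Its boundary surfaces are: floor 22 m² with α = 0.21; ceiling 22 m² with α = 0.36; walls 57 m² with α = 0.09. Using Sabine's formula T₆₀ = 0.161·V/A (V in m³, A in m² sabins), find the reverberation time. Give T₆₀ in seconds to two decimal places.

0.60 s

Summing Sᵢαᵢ: 22·0.21 + 22·0.36 + 57·0.09 = 17.67 m².
T₆₀ = 0.161 × 66 / 17.67 = 0.601 s.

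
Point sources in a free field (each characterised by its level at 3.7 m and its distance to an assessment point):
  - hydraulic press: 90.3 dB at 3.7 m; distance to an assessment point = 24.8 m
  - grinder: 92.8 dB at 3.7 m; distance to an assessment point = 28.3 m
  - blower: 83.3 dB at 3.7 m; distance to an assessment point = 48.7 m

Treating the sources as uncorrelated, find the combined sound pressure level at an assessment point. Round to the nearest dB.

Apply inverse-square spreading to bring every level to the receiver, then sum 10^(L/10).
hydraulic press: 90.3 − 20·log₁₀(24.8/3.7) = 90.3 − 16.52 = 73.78 dB.
grinder: 92.8 − 20·log₁₀(28.3/3.7) = 92.8 − 17.67 = 75.13 dB.
blower: 83.3 − 20·log₁₀(48.7/3.7) = 83.3 − 22.39 = 60.91 dB.
Σ 10^(L/10) = 5.766e+07 → L_total = 10·log₁₀(5.766e+07) = 77.61 dB.

78 dB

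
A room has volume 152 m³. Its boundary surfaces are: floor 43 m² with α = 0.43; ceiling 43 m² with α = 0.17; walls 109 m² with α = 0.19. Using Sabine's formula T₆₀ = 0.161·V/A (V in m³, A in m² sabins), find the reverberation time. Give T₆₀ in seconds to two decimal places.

0.53 s

Total absorption A = 43·0.43 + 43·0.17 + 109·0.19 = 46.51 m² sabins.
T₆₀ = 0.161 × 152 / 46.51 = 0.526 s.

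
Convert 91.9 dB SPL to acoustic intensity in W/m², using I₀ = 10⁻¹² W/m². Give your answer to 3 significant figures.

0.00155 W/m²

L = 10·log₁₀(I/I₀) ⇒ I = I₀·10^(L/10) = 10⁻¹² × 10^9.19.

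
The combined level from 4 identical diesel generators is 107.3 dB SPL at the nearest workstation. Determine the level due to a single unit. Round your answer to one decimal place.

101.3 dB SPL

Dividing the total intensity by 4 lowers the level by 10·log₁₀ 4 = 6.021 dB: L₁ = 107.3 − 6.021.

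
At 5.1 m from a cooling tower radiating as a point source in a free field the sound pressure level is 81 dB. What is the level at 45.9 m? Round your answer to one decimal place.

61.9 dB

Spherical spreading from a point source gives a 20·log₁₀(r₂/r₁) drop.
L₂ = 81 − 20·log₁₀(45.9/5.1) = 81 − 19.085 = 61.92 dB.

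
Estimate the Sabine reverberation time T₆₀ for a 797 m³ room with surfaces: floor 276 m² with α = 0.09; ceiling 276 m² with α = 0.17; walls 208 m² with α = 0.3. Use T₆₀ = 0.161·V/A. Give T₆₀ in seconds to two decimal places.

0.96 s

Summing Sᵢαᵢ: 276·0.09 + 276·0.17 + 208·0.3 = 134.16 m².
T₆₀ = 0.161 × 797 / 134.16 = 0.956 s.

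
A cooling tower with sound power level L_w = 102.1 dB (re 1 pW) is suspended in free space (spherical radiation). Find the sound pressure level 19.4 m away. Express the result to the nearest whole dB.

65 dB

L_p = L_w − 10·log₁₀(4π·r²) with r = 19.4 m.
4π·r² = 4729 m², 10·log₁₀ of that is 36.748 dB.
L_p = 102.1 − 36.748 = 65.35 dB.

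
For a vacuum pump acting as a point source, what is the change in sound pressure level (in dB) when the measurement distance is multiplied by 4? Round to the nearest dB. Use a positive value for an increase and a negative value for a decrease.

A point source loses 6 dB per doubling of distance; generally ΔL = −20·log₁₀(r₂/r₁).
ΔL = −20·log₁₀(4) = -12.04 dB.

-12 dB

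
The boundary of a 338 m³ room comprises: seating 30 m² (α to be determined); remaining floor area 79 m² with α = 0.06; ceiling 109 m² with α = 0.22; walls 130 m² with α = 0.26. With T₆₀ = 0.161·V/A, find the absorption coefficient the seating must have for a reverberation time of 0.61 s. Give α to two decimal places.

Required total absorption A = 0.161·338/0.61 = 89.21 m².
Absorption from the other surfaces = 79·0.06 + 109·0.22 + 130·0.26 = 62.52 m², so the seating must supply 26.69 m² over 30 m².
α = 26.69/30 = 0.890.

0.89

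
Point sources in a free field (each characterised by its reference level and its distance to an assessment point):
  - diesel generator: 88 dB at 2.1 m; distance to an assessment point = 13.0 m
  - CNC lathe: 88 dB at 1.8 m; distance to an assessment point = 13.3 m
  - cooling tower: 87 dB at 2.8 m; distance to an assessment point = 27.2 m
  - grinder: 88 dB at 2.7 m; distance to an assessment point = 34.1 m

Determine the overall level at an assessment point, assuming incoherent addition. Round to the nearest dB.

Apply inverse-square spreading to bring every level to the receiver, then sum 10^(L/10).
diesel generator: 88 − 20·log₁₀(13.0/2.1) = 88 − 15.83 = 72.17 dB.
CNC lathe: 88 − 20·log₁₀(13.3/1.8) = 88 − 17.37 = 70.63 dB.
cooling tower: 87 − 20·log₁₀(27.2/2.8) = 87 − 19.75 = 67.25 dB.
grinder: 88 − 20·log₁₀(34.1/2.7) = 88 − 22.03 = 65.97 dB.
Σ 10^(L/10) = 3.729e+07 → L_total = 10·log₁₀(3.729e+07) = 75.72 dB.

76 dB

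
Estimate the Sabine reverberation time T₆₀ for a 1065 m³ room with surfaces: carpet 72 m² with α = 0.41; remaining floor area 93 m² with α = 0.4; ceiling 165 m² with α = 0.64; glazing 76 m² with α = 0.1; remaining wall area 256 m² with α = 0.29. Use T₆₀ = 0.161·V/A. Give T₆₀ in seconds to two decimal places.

0.67 s

Summing Sᵢαᵢ: 72·0.41 + 93·0.4 + 165·0.64 + 76·0.1 + 256·0.29 = 254.16 m².
T₆₀ = 0.161 × 1065 / 254.16 = 0.675 s.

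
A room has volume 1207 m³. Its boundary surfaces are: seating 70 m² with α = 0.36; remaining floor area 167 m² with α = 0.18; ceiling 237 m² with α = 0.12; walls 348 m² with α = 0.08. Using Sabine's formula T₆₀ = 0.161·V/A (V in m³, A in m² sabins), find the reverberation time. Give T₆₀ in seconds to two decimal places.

1.74 s

Summing Sᵢαᵢ: 70·0.36 + 167·0.18 + 237·0.12 + 348·0.08 = 111.54 m².
T₆₀ = 0.161·V/A = 0.161·1207/111.54 = 1.742 s.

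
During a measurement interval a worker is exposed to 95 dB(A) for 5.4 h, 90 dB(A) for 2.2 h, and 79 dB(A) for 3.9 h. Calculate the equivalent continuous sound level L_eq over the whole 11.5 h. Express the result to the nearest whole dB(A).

L_eq = 10·log₁₀[(1/T)·Σ tᵢ·10^(Lᵢ/10)] with T = 11.5 h.
Σ tᵢ·10^(Lᵢ/10) = 5.4·10^(95/10) + 2.2·10^(90/10) + 3.9·10^(79/10) = 1.959e+10.
L_eq = 10·log₁₀(1.959e+10/11.5) = 92.31 dB(A).

92 dB(A)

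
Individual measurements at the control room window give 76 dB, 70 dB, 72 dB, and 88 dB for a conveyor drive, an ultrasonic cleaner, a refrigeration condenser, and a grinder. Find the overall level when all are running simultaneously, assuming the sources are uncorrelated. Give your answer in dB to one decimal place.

88.4 dB

For uncorrelated sources the intensities add, so convert each level to linear form, sum, and take 10·log₁₀ of the total.
Σ 10^(L/10) = 10^(76/10) + 10^(70/10) + 10^(72/10) + 10^(88/10) = 6.966e+08.
L_total = 10·log₁₀(6.966e+08) = 88.43 dB.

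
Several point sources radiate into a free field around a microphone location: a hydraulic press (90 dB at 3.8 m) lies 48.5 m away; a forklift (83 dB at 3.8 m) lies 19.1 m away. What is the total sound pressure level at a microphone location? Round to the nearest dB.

71 dB

First find each source's level at the receiver (point-source: −20·log₁₀(r/r_ref)), then combine on an intensity basis.
hydraulic press: 90 − 20·log₁₀(48.5/3.8) = 90 − 22.12 = 67.88 dB.
forklift: 83 − 20·log₁₀(19.1/3.8) = 83 − 14.02 = 68.98 dB.
Σ 10^(L/10) = 1.404e+07 → L_total = 10·log₁₀(1.404e+07) = 71.47 dB.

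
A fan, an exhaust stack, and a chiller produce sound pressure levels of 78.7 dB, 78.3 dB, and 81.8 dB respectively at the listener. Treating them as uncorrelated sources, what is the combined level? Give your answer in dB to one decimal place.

Incoherent sources combine by intensity addition: L_total = 10·log₁₀(Σ 10^(L_i/10)).
Σ 10^(L/10) = 10^(78.7/10) + 10^(78.3/10) + 10^(81.8/10) = 2.931e+08.
L_total = 10·log₁₀(2.931e+08) = 84.67 dB.

84.7 dB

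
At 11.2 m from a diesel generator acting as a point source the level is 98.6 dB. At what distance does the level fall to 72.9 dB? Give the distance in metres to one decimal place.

215.9 m

For a point source L₁ − L₂ = 20·log₁₀(r₂/r₁), so r₂ = r₁·10^((L₁−L₂)/20).
r₂ = 11.2·10^((98.6−72.9)/20) = 11.2·10^(25.7/20) = 215.88 m.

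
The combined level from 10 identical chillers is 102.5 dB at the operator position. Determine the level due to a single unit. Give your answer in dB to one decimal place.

92.5 dB

For N identical incoherent sources L_total = L₁ + 10·log₁₀ N, so L₁ = 102.5 − 10·log₁₀(10) = 102.5 − 10.000.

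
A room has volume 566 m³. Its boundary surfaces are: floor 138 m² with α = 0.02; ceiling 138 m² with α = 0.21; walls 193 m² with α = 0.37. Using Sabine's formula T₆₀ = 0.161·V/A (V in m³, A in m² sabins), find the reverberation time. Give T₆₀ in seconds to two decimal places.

0.88 s

Total absorption A = 138·0.02 + 138·0.21 + 193·0.37 = 103.15 m² sabins.
T₆₀ = 0.161 × 566 / 103.15 = 0.883 s.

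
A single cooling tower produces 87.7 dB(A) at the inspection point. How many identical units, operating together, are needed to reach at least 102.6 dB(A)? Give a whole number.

31

N identical sources give L₁ + 10·log₁₀ N, so require 10·log₁₀ N ≥ 102.6 − 87.7 = 14.9 dB.
N ≥ 10^(14.9/10) = 30.903, so N = 31.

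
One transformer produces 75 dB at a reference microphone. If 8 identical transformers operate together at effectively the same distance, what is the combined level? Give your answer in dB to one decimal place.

84.0 dB

With 8 equal, uncorrelated contributions the intensity is 8× that of one unit, giving a rise of 10·log₁₀ 8.
L_total = 75 + 10·log₁₀(8) = 75 + 9.031 = 84.03 dB.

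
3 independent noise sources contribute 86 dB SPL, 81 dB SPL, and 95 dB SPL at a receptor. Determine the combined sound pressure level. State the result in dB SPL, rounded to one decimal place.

Incoherent sources combine by intensity addition: L_total = 10·log₁₀(Σ 10^(L_i/10)).
Σ 10^(L/10) = 10^(86/10) + 10^(81/10) + 10^(95/10) = 3.686e+09.
L_total = 10·log₁₀(3.686e+09) = 95.67 dB SPL.

95.7 dB SPL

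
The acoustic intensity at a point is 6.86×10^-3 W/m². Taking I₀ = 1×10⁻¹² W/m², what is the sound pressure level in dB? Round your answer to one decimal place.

98.4 dB

I/I₀ = 6.86×10^-3/10⁻¹² = 6.86×10^9, and L = 10·log₁₀(I/I₀).
L = 10·(0.8363 + 9) = 98.36 dB.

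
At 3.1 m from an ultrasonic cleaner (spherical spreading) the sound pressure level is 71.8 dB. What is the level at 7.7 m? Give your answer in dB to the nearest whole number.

64 dB

Spherical spreading from a point source gives a 20·log₁₀(r₂/r₁) drop.
L₂ = 71.8 − 20·log₁₀(7.7/3.1) = 71.8 − 7.903 = 63.90 dB.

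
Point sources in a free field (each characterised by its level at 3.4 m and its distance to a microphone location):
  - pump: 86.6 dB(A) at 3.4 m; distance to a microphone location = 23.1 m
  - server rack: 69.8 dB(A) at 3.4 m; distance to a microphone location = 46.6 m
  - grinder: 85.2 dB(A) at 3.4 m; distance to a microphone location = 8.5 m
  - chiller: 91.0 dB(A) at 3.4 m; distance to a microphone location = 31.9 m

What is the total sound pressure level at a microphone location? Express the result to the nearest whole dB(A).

79 dB(A)

Apply inverse-square spreading to bring every level to the receiver, then sum 10^(L/10).
pump: 86.6 − 20·log₁₀(23.1/3.4) = 86.6 − 16.64 = 69.96 dB(A).
server rack: 69.8 − 20·log₁₀(46.6/3.4) = 69.8 − 22.74 = 47.06 dB(A).
grinder: 85.2 − 20·log₁₀(8.5/3.4) = 85.2 − 7.96 = 77.24 dB(A).
chiller: 91.0 − 20·log₁₀(31.9/3.4) = 91.0 − 19.45 = 71.55 dB(A).
Σ 10^(L/10) = 7.724e+07 → L_total = 10·log₁₀(7.724e+07) = 78.88 dB(A).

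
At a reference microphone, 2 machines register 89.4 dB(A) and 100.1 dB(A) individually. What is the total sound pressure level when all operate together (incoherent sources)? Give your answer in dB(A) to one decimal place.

100.5 dB(A)

For uncorrelated sources the intensities add, so convert each level to linear form, sum, and take 10·log₁₀ of the total.
Σ 10^(L/10) = 10^(89.4/10) + 10^(100.1/10) = 1.110e+10.
L_total = 10·log₁₀(1.110e+10) = 100.45 dB(A).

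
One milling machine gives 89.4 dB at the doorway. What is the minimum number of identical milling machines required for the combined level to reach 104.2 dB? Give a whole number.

Need L₁ + 10·log₁₀ N ≥ 104.2, i.e. log₁₀ N ≥ 1.48.
N ≥ 10^(14.8/10) = 30.200, so N = 31.

31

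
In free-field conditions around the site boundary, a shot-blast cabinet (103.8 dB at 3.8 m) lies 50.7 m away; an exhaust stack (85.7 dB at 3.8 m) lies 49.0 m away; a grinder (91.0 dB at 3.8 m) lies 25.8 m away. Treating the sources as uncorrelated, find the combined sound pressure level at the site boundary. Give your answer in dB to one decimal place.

First find each source's level at the receiver (point-source: −20·log₁₀(r/r_ref)), then combine on an intensity basis.
shot-blast cabinet: 103.8 − 20·log₁₀(50.7/3.8) = 103.8 − 22.50 = 81.30 dB.
exhaust stack: 85.7 − 20·log₁₀(49.0/3.8) = 85.7 − 22.21 = 63.49 dB.
grinder: 91.0 − 20·log₁₀(25.8/3.8) = 91.0 − 16.64 = 74.36 dB.
Σ 10^(L/10) = 1.643e+08 → L_total = 10·log₁₀(1.643e+08) = 82.16 dB.

82.2 dB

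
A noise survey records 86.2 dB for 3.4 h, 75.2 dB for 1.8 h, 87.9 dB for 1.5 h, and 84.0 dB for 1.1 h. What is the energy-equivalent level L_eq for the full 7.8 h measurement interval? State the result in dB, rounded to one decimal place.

L_eq = 10·log₁₀[(1/T)·Σ tᵢ·10^(Lᵢ/10)] with T = 7.8 h.
Σ tᵢ·10^(Lᵢ/10) = 3.4·10^(86.2/10) + 1.8·10^(75.2/10) + 1.5·10^(87.9/10) + 1.1·10^(84.0/10) = 2.678e+09.
L_eq = 10·log₁₀(2.678e+09/7.8) = 85.36 dB.

85.4 dB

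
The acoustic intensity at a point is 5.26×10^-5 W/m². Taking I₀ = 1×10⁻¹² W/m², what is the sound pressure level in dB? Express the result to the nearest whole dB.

L = 10·log₁₀(I/I₀) = 10·log₁₀(5.26×10^-5/10⁻¹²) = 10·log₁₀(5.26×10^7).
L = 10·(0.7210 + 7) = 77.21 dB.

77 dB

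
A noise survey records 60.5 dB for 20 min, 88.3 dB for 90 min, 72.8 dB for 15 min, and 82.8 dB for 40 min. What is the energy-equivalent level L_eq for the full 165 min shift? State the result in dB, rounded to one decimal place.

Weight each interval's intensity by its duration and average over T = 165 min:
Σ tᵢ·10^(Lᵢ/10) = 20·10^(60.5/10) + 90·10^(88.3/10) + 15·10^(72.8/10) + 40·10^(82.8/10) = 6.878e+10.
L_eq = 10·log₁₀(6.878e+10/165) = 86.20 dB.

86.2 dB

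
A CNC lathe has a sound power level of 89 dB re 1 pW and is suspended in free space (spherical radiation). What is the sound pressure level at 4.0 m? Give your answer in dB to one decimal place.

66.0 dB

Free-field spherical radiation: L_p = L_w − 10·log₁₀(4π·r²), r = 4.0 m.
4π·r² = 201.1 m², 10·log₁₀ of that is 23.033 dB.
L_p = 89 − 23.033 = 65.97 dB.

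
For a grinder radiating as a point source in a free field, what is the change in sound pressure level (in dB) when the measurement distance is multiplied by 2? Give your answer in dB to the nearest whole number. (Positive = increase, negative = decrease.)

-6 dB

A point source loses 6 dB per doubling of distance; generally ΔL = −20·log₁₀(r₂/r₁).
ΔL = −20·log₁₀(2) = -6.02 dB.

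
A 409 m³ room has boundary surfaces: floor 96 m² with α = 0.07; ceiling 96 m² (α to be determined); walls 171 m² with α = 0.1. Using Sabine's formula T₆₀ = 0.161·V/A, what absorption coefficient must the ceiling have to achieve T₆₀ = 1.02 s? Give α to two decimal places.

0.42

Required total absorption A = 0.161·409/1.02 = 64.56 m².
Absorption from the other surfaces = 96·0.07 + 171·0.1 = 23.82 m², so the ceiling must supply 40.74 m² over 96 m².
α = 40.74/96 = 0.424.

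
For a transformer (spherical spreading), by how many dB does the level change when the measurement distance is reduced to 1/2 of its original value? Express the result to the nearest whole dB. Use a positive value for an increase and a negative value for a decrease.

A point source loses 6 dB per doubling of distance; generally ΔL = −20·log₁₀(r₂/r₁).
ΔL = −20·log₁₀(0.5) = +6.02 dB.

+6 dB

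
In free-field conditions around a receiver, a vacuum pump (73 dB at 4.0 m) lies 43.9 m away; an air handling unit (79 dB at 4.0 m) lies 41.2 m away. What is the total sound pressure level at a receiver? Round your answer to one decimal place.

Apply inverse-square spreading to bring every level to the receiver, then sum 10^(L/10).
vacuum pump: 73 − 20·log₁₀(43.9/4.0) = 73 − 20.81 = 52.19 dB.
air handling unit: 79 − 20·log₁₀(41.2/4.0) = 79 − 20.26 = 58.74 dB.
Σ 10^(L/10) = 9.144e+05 → L_total = 10·log₁₀(9.144e+05) = 59.61 dB.

59.6 dB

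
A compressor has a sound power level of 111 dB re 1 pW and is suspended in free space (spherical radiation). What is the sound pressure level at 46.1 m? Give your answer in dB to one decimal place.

66.7 dB

L_p = L_w − 10·log₁₀(4π·r²) with r = 46.1 m.
4π·r² = 2.671e+04 m², 10·log₁₀ of that is 44.266 dB.
L_p = 111 − 44.266 = 66.73 dB.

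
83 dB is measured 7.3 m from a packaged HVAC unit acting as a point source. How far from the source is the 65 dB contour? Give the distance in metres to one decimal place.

58.0 m

Point-source spreading drops the level by 20·log₁₀(r₂/r₁); inverting, r₂/r₁ = 10^(ΔL/20).
r₂ = 7.3·10^((83−65)/20) = 7.3·10^(18.0/20) = 57.99 m.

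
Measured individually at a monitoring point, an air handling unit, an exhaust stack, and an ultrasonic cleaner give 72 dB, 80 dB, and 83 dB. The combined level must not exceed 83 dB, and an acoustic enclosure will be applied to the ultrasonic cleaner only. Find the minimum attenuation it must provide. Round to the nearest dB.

4 dB

Fixed contribution from the other sources: Σ 10^(L/10) = 10^(72/10) + 10^(80/10) = 1.158e+08 (80.64 dB).
To meet 83 dB overall, the treated ultrasonic cleaner may contribute at most 10^(83/10) − 1.158e+08 = 8.368e+07, i.e. 79.23 dB.
So the ultrasonic cleaner must be reduced from 83 to 79.23 dB: IL = 3.77 dB.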